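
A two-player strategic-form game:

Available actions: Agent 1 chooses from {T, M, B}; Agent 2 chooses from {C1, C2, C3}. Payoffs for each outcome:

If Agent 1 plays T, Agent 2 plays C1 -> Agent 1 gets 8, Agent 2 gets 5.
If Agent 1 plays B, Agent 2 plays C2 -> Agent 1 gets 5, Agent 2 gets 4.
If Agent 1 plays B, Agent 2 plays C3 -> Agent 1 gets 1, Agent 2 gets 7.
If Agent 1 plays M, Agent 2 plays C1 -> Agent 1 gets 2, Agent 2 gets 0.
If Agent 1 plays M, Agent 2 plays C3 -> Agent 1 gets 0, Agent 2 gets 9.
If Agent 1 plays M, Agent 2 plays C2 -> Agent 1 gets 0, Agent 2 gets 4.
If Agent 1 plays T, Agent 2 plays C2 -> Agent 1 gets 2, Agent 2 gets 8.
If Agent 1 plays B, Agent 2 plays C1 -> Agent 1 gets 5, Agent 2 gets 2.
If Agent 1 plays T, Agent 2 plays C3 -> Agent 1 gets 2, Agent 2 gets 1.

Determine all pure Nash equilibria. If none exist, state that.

(T, C1): Agent 2 can switch to C2 (5 → 8). Not NE.
(T, C2): Agent 1 can switch to B (2 → 5). Not NE.
(T, C3): Agent 2 can switch to C1 (1 → 5). Not NE.
(M, C1): Agent 1 can switch to T (2 → 8). Not NE.
(M, C2): Agent 1 can switch to T (0 → 2). Not NE.
(M, C3): Agent 1 can switch to T (0 → 2). Not NE.
(B, C1): Agent 1 can switch to T (5 → 8). Not NE.
(B, C2): Agent 2 can switch to C3 (4 → 7). Not NE.
(B, C3): Agent 1 can switch to T (1 → 2). Not NE.

none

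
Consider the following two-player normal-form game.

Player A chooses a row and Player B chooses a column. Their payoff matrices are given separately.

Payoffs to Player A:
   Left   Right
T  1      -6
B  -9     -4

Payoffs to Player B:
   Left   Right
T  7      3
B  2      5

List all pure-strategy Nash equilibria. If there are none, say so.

The pure Nash equilibria are (T, Left) and (B, Right).

(T, Left): Player A gets 1, best alternative -9; Player B gets 7, best alternative 3. No profitable deviation — NE.
(T, Right): Player A can switch to B (-6 → -4). Not NE.
(B, Left): Player A can switch to T (-9 → 1). Not NE.
(B, Right): Player A gets -4, best alternative -6; Player B gets 5, best alternative 2. No profitable deviation — NE.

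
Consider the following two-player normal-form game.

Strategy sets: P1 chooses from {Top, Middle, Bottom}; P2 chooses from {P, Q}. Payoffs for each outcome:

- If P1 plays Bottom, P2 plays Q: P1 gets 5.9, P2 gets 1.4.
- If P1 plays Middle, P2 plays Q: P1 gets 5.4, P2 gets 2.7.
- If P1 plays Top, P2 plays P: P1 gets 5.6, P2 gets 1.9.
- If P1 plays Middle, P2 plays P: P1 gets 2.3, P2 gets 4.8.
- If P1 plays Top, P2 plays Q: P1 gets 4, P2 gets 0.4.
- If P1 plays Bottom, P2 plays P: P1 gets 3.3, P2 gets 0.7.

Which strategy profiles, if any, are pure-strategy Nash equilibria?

For each player, find the best response to each opponent profile; mutual best responses are the pure NE.
P1 against P: payoffs 5.6, 2.3, 3.3 → best response Top.
P1 against Q: payoffs 4, 5.4, 5.9 → best response Bottom.
P2 against Top: payoffs 1.9, 0.4 → best response P.
P2 against Middle: payoffs 4.8, 2.7 → best response P.
P2 against Bottom: payoffs 0.7, 1.4 → best response Q.
Mutual best responses: (Top, P); (Bottom, Q).

(Top, P); (Bottom, Q)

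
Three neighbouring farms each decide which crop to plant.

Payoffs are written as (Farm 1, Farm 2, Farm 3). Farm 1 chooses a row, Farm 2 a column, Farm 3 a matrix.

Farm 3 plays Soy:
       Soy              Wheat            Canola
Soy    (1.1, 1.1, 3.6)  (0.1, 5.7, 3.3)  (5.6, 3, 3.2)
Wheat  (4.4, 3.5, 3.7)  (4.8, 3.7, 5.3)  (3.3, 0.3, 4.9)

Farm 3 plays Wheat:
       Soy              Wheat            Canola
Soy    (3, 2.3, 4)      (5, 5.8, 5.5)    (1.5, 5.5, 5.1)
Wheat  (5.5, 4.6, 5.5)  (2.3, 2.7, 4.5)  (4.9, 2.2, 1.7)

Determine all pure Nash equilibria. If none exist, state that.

Mark each player's best response to every combination of opponents' strategies; a profile where every player is best-responding is a pure Nash equilibrium.
Farm 1 against (Soy, Soy): payoffs 1.1, 4.4 → best response Wheat.
Farm 1 against (Soy, Wheat): payoffs 3, 5.5 → best response Wheat.
Farm 1 against (Wheat, Soy): payoffs 0.1, 4.8 → best response Wheat.
Farm 1 against (Wheat, Wheat): payoffs 5, 2.3 → best response Soy.
Farm 1 against (Canola, Soy): payoffs 5.6, 3.3 → best response Soy.
Farm 1 against (Canola, Wheat): payoffs 1.5, 4.9 → best response Wheat.
Farm 2 against (Soy, Soy): payoffs 1.1, 5.7, 3 → best response Wheat.
Farm 2 against (Soy, Wheat): payoffs 2.3, 5.8, 5.5 → best response Wheat.
Farm 2 against (Wheat, Soy): payoffs 3.5, 3.7, 0.3 → best response Wheat.
Farm 2 against (Wheat, Wheat): payoffs 4.6, 2.7, 2.2 → best response Soy.
Farm 3 against (Soy, Soy): payoffs 3.6, 4 → best response Wheat.
Farm 3 against (Soy, Wheat): payoffs 3.3, 5.5 → best response Wheat.
Farm 3 against (Soy, Canola): payoffs 3.2, 5.1 → best response Wheat.
Farm 3 against (Wheat, Soy): payoffs 3.7, 5.5 → best response Wheat.
Farm 3 against (Wheat, Wheat): payoffs 5.3, 4.5 → best response Soy.
Farm 3 against (Wheat, Canola): payoffs 4.9, 1.7 → best response Soy.
Mutual best responses: (Soy, Wheat, Wheat); (Wheat, Soy, Wheat); (Wheat, Wheat, Soy).

The pure Nash equilibria are (Soy, Wheat, Wheat), (Wheat, Soy, Wheat), (Wheat, Wheat, Soy).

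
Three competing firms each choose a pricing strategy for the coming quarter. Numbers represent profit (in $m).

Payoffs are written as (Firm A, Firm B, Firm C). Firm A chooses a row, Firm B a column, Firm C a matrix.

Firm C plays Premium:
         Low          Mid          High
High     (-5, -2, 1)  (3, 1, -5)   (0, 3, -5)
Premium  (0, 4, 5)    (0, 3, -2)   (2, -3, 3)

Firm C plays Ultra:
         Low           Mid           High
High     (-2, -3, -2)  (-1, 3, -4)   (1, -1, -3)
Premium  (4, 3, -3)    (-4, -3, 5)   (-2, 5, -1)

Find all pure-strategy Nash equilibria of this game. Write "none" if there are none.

The pure Nash equilibria are (High, Mid, Ultra), (Premium, Low, Premium).

For each strategy profile, look for a profitable unilateral deviation.
(High, Low, Premium): Firm A can switch to Premium (-5 → 0). Not NE.
(High, Low, Ultra): Firm A can switch to Premium (-2 → 4). Not NE.
(High, Mid, Premium): Firm B can switch to High (1 → 3). Not NE.
(High, Mid, Ultra): Firm A gets -1, best alternative -4; Firm B gets 3, best alternative -1; Firm C gets -4, best alternative -5. No profitable deviation — NE.
(High, High, Premium): Firm A can switch to Premium (0 → 2). Not NE.
(High, High, Ultra): Firm B can switch to Mid (-1 → 3). Not NE.
(Premium, Low, Premium): Firm A gets 0, best alternative -5; Firm B gets 4, best alternative 3; Firm C gets 5, best alternative -3. No profitable deviation — NE.
(Premium, Low, Ultra): Firm B can switch to High (3 → 5). Not NE.
(Premium, Mid, Premium): Firm A can switch to High (0 → 3). Not NE.
(Premium, Mid, Ultra): Firm A can switch to High (-4 → -1). Not NE.
(Premium, High, Premium): Firm B can switch to Low (-3 → 4). Not NE.
(Premium, High, Ultra): Firm A can switch to High (-2 → 1). Not NE.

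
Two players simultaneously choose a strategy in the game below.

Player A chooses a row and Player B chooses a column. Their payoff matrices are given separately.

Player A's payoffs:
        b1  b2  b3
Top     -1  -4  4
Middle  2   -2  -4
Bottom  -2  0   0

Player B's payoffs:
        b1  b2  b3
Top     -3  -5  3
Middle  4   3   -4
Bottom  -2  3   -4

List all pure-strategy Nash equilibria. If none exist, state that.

For each strategy profile, look for a profitable unilateral deviation.
(Top, b1): Player A can switch to Middle (-1 → 2). Not NE.
(Top, b2): Player A can switch to Middle (-4 → -2). Not NE.
(Top, b3): Player A gets 4, best alternative 0; Player B gets 3, best alternative -3. No profitable deviation — NE.
(Middle, b1): Player A gets 2, best alternative -1; Player B gets 4, best alternative 3. No profitable deviation — NE.
(Middle, b2): Player A can switch to Bottom (-2 → 0). Not NE.
(Middle, b3): Player A can switch to Top (-4 → 4). Not NE.
(Bottom, b1): Player A can switch to Top (-2 → -1). Not NE.
(Bottom, b2): Player A gets 0, best alternative -2; Player B gets 3, best alternative -2. No profitable deviation — NE.
(Bottom, b3): Player A can switch to Top (0 → 4). Not NE.

The pure Nash equilibria are (Top, b3), (Middle, b1), (Bottom, b2).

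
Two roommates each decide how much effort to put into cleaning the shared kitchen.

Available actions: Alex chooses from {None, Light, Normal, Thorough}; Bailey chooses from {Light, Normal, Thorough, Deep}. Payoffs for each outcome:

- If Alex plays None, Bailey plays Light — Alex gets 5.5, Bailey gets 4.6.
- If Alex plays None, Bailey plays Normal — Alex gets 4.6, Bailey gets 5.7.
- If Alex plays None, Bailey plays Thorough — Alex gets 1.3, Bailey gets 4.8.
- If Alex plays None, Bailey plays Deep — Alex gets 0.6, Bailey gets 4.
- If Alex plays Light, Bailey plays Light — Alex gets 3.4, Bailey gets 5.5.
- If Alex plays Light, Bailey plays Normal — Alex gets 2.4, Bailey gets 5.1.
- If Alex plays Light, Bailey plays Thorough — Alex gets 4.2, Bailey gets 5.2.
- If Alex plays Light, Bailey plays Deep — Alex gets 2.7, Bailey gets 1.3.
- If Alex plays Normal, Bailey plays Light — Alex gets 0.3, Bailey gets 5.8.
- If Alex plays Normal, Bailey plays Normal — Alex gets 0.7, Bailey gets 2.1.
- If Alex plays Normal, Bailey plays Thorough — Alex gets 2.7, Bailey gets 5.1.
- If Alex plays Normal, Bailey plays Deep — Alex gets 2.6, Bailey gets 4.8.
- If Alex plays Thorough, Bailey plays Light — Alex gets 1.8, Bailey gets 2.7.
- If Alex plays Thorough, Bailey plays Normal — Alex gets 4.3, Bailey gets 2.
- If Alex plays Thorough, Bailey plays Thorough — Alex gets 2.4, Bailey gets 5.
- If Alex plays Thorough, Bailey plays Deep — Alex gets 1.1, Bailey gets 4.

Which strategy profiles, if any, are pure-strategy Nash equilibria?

Alex against Light: payoffs 5.5, 3.4, 0.3, 1.8 → best response None.
Alex against Normal: payoffs 4.6, 2.4, 0.7, 4.3 → best response None.
Alex against Thorough: payoffs 1.3, 4.2, 2.7, 2.4 → best response Light.
Alex against Deep: payoffs 0.6, 2.7, 2.6, 1.1 → best response Light.
Bailey against None: payoffs 4.6, 5.7, 4.8, 4 → best response Normal.
Bailey against Light: payoffs 5.5, 5.1, 5.2, 1.3 → best response Light.
Bailey against Normal: payoffs 5.8, 2.1, 5.1, 4.8 → best response Light.
Bailey against Thorough: payoffs 2.7, 2, 5, 4 → best response Thorough.
Mutual best responses: (None, Normal).

The unique pure-strategy Nash equilibrium is (None, Normal).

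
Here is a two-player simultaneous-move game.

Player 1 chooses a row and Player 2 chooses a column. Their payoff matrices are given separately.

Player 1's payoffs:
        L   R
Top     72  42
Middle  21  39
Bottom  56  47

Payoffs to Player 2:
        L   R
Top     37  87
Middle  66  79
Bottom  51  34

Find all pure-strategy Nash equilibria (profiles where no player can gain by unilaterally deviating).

Player 1 against L: payoffs 72, 21, 56 → best response Top.
Player 1 against R: payoffs 42, 39, 47 → best response Bottom.
Player 2 against Top: payoffs 37, 87 → best response R.
Player 2 against Middle: payoffs 66, 79 → best response R.
Player 2 against Bottom: payoffs 51, 34 → best response L.
No profile is a mutual best response for all players.

No pure-strategy Nash equilibrium.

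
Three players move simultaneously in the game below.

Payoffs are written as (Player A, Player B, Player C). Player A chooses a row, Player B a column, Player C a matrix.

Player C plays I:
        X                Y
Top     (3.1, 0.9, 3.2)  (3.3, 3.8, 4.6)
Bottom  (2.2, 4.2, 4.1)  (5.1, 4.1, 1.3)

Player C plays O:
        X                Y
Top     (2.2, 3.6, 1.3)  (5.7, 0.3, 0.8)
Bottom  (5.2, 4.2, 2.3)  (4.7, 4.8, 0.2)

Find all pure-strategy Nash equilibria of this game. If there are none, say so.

For each strategy profile, look for a profitable unilateral deviation.
(Top, X, I): Player B can switch to Y (0.9 → 3.8). Not NE.
(Top, X, O): Player A can switch to Bottom (2.2 → 5.2). Not NE.
(Top, Y, I): Player A can switch to Bottom (3.3 → 5.1). Not NE.
(Top, Y, O): Player B can switch to X (0.3 → 3.6). Not NE.
(Bottom, X, I): Player A can switch to Top (2.2 → 3.1). Not NE.
(Bottom, X, O): Player B can switch to Y (4.2 → 4.8). Not NE.
(The remaining 2 profiles each have a profitable deviation by the same check.)

There is no pure-strategy Nash equilibrium.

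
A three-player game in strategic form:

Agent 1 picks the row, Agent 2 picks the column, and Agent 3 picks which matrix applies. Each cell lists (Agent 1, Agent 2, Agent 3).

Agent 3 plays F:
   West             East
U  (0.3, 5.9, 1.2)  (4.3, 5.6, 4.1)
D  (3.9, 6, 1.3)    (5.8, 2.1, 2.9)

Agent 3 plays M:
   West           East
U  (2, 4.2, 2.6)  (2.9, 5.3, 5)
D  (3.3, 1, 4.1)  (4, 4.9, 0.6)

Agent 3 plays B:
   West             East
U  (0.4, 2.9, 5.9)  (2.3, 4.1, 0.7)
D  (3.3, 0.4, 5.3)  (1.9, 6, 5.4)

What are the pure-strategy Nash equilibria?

This game has no pure Nash equilibrium.

(U, West, F): Agent 1 can switch to D (0.3 → 3.9). Not NE.
(U, West, M): Agent 1 can switch to D (2 → 3.3). Not NE.
(U, West, B): Agent 1 can switch to D (0.4 → 3.3). Not NE.
(U, East, F): Agent 1 can switch to D (4.3 → 5.8). Not NE.
(U, East, M): Agent 1 can switch to D (2.9 → 4). Not NE.
(U, East, B): Agent 3 can switch to F (0.7 → 4.1). Not NE.
(D, West, F): Agent 3 can switch to M (1.3 → 4.1). Not NE.
(D, West, M): Agent 2 can switch to East (1 → 4.9). Not NE.
(The remaining 4 profiles each have a profitable deviation by the same check.)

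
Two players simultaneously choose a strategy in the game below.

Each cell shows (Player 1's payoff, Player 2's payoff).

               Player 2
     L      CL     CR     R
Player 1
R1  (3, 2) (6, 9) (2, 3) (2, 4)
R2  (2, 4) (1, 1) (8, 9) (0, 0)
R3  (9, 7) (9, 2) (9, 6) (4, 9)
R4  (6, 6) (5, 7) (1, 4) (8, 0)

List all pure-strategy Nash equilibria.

This game has no pure Nash equilibrium.

Mark each player's best response to every combination of opponents' strategies; a profile where every player is best-responding is a pure Nash equilibrium.
Player 1 against L: payoffs 3, 2, 9, 6 → best response R3.
Player 1 against CL: payoffs 6, 1, 9, 5 → best response R3.
Player 1 against CR: payoffs 2, 8, 9, 1 → best response R3.
Player 1 against R: payoffs 2, 0, 4, 8 → best response R4.
Player 2 against R1: payoffs 2, 9, 3, 4 → best response CL.
Player 2 against R2: payoffs 4, 1, 9, 0 → best response CR.
Player 2 against R3: payoffs 7, 2, 6, 9 → best response R.
Player 2 against R4: payoffs 6, 7, 4, 0 → best response CL.
No profile is a mutual best response for all players.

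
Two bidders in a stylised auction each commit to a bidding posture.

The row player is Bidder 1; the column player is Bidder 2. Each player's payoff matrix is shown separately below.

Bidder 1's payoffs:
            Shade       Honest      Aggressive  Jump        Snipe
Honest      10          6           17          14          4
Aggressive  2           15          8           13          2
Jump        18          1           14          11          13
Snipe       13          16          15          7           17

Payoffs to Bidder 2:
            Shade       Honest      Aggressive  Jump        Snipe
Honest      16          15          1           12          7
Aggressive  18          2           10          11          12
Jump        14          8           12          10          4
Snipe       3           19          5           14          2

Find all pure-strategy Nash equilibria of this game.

Pure-strategy Nash equilibria: (Jump, Shade) and (Snipe, Honest)

(Honest, Shade): Bidder 1 can switch to Jump (10 → 18). Not NE.
(Honest, Honest): Bidder 1 can switch to Aggressive (6 → 15). Not NE.
(Honest, Aggressive): Bidder 2 can switch to Shade (1 → 16). Not NE.
(Honest, Jump): Bidder 2 can switch to Shade (12 → 16). Not NE.
(Honest, Snipe): Bidder 1 can switch to Jump (4 → 13). Not NE.
(Aggressive, Shade): Bidder 1 can switch to Honest (2 → 10). Not NE.
(Aggressive, Honest): Bidder 1 can switch to Snipe (15 → 16). Not NE.
(Aggressive, Aggressive): Bidder 1 can switch to Honest (8 → 17). Not NE.
(Jump, Shade): Bidder 1 gets 18, best alternative 13; Bidder 2 gets 14, best alternative 12. No profitable deviation — NE.
(Snipe, Honest): Bidder 1 gets 16, best alternative 15; Bidder 2 gets 19, best alternative 14. No profitable deviation — NE.
(The remaining 10 profiles each have a profitable deviation by the same check.)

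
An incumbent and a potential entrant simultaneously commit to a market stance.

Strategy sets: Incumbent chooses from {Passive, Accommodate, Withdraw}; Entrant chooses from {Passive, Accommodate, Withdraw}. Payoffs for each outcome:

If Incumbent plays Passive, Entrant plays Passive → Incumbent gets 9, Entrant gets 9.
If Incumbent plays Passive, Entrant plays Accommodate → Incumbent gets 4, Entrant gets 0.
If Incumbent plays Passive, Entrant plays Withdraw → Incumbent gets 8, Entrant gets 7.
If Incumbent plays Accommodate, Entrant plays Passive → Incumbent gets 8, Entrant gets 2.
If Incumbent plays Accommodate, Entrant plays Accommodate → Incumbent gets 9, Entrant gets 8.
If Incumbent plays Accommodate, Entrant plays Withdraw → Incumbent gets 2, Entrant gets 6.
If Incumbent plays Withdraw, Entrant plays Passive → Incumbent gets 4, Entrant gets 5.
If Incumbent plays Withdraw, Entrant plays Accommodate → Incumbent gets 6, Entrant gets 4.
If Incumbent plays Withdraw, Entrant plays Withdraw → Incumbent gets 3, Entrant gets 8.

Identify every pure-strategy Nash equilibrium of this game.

Pure-strategy Nash equilibria: (Passive, Passive); (Accommodate, Accommodate)

Incumbent against Passive: payoffs 9, 8, 4 → best response Passive.
Incumbent against Accommodate: payoffs 4, 9, 6 → best response Accommodate.
Incumbent against Withdraw: payoffs 8, 2, 3 → best response Passive.
Entrant against Passive: payoffs 9, 0, 7 → best response Passive.
Entrant against Accommodate: payoffs 2, 8, 6 → best response Accommodate.
Entrant against Withdraw: payoffs 5, 4, 8 → best response Withdraw.
Mutual best responses: (Passive, Passive); (Accommodate, Accommodate).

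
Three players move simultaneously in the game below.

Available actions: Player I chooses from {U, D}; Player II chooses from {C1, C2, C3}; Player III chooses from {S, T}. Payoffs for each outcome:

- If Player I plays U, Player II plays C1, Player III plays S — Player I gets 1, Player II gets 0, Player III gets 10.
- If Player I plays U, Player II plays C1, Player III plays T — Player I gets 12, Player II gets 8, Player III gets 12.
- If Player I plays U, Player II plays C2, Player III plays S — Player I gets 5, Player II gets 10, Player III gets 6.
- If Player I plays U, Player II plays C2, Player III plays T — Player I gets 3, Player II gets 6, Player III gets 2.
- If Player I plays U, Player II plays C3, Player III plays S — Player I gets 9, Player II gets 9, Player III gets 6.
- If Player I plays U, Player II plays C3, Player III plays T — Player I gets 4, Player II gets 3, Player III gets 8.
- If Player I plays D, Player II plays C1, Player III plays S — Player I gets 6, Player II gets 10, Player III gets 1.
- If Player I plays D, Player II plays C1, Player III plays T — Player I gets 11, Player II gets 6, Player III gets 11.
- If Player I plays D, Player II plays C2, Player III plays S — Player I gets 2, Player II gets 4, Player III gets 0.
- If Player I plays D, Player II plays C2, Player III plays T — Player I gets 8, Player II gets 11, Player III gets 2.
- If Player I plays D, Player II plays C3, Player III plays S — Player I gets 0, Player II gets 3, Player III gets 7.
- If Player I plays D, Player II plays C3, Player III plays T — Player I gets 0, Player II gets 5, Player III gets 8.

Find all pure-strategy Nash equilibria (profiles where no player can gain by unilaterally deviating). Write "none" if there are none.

Pure-strategy Nash equilibria: (U, C1, T), (U, C2, S), (D, C2, T)

Player I against (C1, S): payoffs 1, 6 → best response D.
Player I against (C1, T): payoffs 12, 11 → best response U.
Player I against (C2, S): payoffs 5, 2 → best response U.
Player I against (C2, T): payoffs 3, 8 → best response D.
Player I against (C3, S): payoffs 9, 0 → best response U.
Player I against (C3, T): payoffs 4, 0 → best response U.
Player II against (U, S): payoffs 0, 10, 9 → best response C2.
Player II against (U, T): payoffs 8, 6, 3 → best response C1.
Player II against (D, S): payoffs 10, 4, 3 → best response C1.
Player II against (D, T): payoffs 6, 11, 5 → best response C2.
Player III against (U, C1): payoffs 10, 12 → best response T.
Player III against (U, C2): payoffs 6, 2 → best response S.
Player III against (U, C3): payoffs 6, 8 → best response T.
Player III against (D, C1): payoffs 1, 11 → best response T.
Player III against (D, C2): payoffs 0, 2 → best response T.
Player III against (D, C3): payoffs 7, 8 → best response T.
Mutual best responses: (U, C1, T); (U, C2, S); (D, C2, T).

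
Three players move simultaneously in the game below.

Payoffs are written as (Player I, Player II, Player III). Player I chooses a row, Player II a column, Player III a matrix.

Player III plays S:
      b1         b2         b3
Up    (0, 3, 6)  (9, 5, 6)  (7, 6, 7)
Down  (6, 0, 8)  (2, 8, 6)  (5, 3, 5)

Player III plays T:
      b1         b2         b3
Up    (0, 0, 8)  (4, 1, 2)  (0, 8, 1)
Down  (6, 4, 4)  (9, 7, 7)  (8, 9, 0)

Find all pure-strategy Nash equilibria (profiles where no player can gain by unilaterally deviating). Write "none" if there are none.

Player I against (b1, S): payoffs 0, 6 → best response Down.
Player I against (b1, T): payoffs 0, 6 → best response Down.
Player I against (b2, S): payoffs 9, 2 → best response Up.
Player I against (b2, T): payoffs 4, 9 → best response Down.
Player I against (b3, S): payoffs 7, 5 → best response Up.
Player I against (b3, T): payoffs 0, 8 → best response Down.
Player II against (Up, S): payoffs 3, 5, 6 → best response b3.
Player II against (Up, T): payoffs 0, 1, 8 → best response b3.
Player II against (Down, S): payoffs 0, 8, 3 → best response b2.
Player II against (Down, T): payoffs 4, 7, 9 → best response b3.
Player III against (Up, b1): payoffs 6, 8 → best response T.
Player III against (Up, b2): payoffs 6, 2 → best response S.
Player III against (Up, b3): payoffs 7, 1 → best response S.
Player III against (Down, b1): payoffs 8, 4 → best response S.
Player III against (Down, b2): payoffs 6, 7 → best response T.
Player III against (Down, b3): payoffs 5, 0 → best response S.
Mutual best responses: (Up, b3, S).

Pure NE: (Up, b3, S)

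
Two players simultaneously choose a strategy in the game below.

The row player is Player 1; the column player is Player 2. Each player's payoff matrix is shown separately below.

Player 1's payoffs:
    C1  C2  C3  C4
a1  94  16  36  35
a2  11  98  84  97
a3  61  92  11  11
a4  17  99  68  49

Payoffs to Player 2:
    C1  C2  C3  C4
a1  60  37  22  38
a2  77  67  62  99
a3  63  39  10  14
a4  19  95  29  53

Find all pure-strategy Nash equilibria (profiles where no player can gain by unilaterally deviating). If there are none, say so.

Player 1 against C1: payoffs 94, 11, 61, 17 → best response a1.
Player 1 against C2: payoffs 16, 98, 92, 99 → best response a4.
Player 1 against C3: payoffs 36, 84, 11, 68 → best response a2.
Player 1 against C4: payoffs 35, 97, 11, 49 → best response a2.
Player 2 against a1: payoffs 60, 37, 22, 38 → best response C1.
Player 2 against a2: payoffs 77, 67, 62, 99 → best response C4.
Player 2 against a3: payoffs 63, 39, 10, 14 → best response C1.
Player 2 against a4: payoffs 19, 95, 29, 53 → best response C2.
Mutual best responses: (a1, C1); (a2, C4); (a4, C2).

Pure-strategy Nash equilibria: (a1, C1), (a2, C4), (a4, C2)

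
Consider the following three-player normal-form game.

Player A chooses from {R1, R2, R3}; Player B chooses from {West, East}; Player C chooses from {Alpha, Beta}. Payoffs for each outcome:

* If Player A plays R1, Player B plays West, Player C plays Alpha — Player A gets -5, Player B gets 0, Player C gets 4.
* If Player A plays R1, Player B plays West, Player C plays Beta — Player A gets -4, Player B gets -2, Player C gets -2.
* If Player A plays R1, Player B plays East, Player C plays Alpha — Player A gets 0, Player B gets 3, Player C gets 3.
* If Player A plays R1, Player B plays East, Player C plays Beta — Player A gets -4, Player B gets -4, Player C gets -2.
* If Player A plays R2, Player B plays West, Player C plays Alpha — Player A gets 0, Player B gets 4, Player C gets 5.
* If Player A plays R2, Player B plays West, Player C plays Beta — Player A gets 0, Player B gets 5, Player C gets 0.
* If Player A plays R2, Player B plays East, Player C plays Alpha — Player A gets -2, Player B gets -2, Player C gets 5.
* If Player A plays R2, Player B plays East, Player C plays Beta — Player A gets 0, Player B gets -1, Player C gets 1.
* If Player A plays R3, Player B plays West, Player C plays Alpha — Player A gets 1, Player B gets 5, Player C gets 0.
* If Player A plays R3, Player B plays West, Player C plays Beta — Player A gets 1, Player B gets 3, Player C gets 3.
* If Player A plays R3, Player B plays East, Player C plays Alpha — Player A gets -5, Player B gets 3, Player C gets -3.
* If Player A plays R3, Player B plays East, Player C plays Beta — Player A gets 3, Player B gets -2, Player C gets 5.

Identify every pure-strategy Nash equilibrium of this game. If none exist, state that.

Pure-strategy Nash equilibria: (R1, East, Alpha); (R3, West, Beta)

Player A against (West, Alpha): payoffs -5, 0, 1 → best response R3.
Player A against (West, Beta): payoffs -4, 0, 1 → best response R3.
Player A against (East, Alpha): payoffs 0, -2, -5 → best response R1.
Player A against (East, Beta): payoffs -4, 0, 3 → best response R3.
Player B against (R1, Alpha): payoffs 0, 3 → best response East.
Player B against (R1, Beta): payoffs -2, -4 → best response West.
Player B against (R2, Alpha): payoffs 4, -2 → best response West.
Player B against (R2, Beta): payoffs 5, -1 → best response West.
Player B against (R3, Alpha): payoffs 5, 3 → best response West.
Player B against (R3, Beta): payoffs 3, -2 → best response West.
Player C against (R1, West): payoffs 4, -2 → best response Alpha.
Player C against (R1, East): payoffs 3, -2 → best response Alpha.
Player C against (R2, West): payoffs 5, 0 → best response Alpha.
Player C against (R2, East): payoffs 5, 1 → best response Alpha.
Player C against (R3, West): payoffs 0, 3 → best response Beta.
Player C against (R3, East): payoffs -3, 5 → best response Beta.
Mutual best responses: (R1, East, Alpha); (R3, West, Beta).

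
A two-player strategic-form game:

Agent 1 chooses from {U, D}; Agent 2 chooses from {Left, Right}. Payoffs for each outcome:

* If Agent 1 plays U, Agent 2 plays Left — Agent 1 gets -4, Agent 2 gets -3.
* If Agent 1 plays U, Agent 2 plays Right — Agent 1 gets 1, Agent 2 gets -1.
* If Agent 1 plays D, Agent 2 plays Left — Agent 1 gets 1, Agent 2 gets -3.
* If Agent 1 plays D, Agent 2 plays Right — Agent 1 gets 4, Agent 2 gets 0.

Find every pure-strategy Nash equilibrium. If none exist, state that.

(D, Right)

Mark each player's best response to every combination of opponents' strategies; a profile where every player is best-responding is a pure Nash equilibrium.
Agent 1 against Left: payoffs -4, 1 → best response D.
Agent 1 against Right: payoffs 1, 4 → best response D.
Agent 2 against U: payoffs -3, -1 → best response Right.
Agent 2 against D: payoffs -3, 0 → best response Right.
Mutual best responses: (D, Right).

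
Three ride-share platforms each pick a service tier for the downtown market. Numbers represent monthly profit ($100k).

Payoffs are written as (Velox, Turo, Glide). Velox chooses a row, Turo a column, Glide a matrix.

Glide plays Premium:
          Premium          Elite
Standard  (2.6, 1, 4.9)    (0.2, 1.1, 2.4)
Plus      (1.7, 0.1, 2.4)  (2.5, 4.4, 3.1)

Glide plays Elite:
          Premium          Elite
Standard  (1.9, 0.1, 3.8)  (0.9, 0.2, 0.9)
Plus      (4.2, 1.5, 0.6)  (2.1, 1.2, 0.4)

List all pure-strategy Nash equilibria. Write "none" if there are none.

For each player, find the best response to each opponent profile; mutual best responses are the pure NE.
Velox against (Premium, Premium): payoffs 2.6, 1.7 → best response Standard.
Velox against (Premium, Elite): payoffs 1.9, 4.2 → best response Plus.
Velox against (Elite, Premium): payoffs 0.2, 2.5 → best response Plus.
Velox against (Elite, Elite): payoffs 0.9, 2.1 → best response Plus.
Turo against (Standard, Premium): payoffs 1, 1.1 → best response Elite.
Turo against (Standard, Elite): payoffs 0.1, 0.2 → best response Elite.
Turo against (Plus, Premium): payoffs 0.1, 4.4 → best response Elite.
Turo against (Plus, Elite): payoffs 1.5, 1.2 → best response Premium.
Glide against (Standard, Premium): payoffs 4.9, 3.8 → best response Premium.
Glide against (Standard, Elite): payoffs 2.4, 0.9 → best response Premium.
Glide against (Plus, Premium): payoffs 2.4, 0.6 → best response Premium.
Glide against (Plus, Elite): payoffs 3.1, 0.4 → best response Premium.
Mutual best responses: (Plus, Elite, Premium).

The unique pure-strategy Nash equilibrium is (Plus, Elite, Premium).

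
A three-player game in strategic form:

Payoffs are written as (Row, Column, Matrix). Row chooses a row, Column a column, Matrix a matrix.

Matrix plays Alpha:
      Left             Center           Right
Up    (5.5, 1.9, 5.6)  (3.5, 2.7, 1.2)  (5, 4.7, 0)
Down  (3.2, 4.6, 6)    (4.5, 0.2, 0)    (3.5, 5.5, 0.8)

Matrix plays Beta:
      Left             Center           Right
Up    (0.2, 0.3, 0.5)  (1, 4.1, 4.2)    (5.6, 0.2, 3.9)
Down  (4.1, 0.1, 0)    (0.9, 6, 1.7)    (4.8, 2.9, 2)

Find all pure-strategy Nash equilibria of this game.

Pure NE: (Up, Center, Beta)

(Up, Left, Alpha): Column can switch to Center (1.9 → 2.7). Not NE.
(Up, Left, Beta): Row can switch to Down (0.2 → 4.1). Not NE.
(Up, Center, Alpha): Row can switch to Down (3.5 → 4.5). Not NE.
(Up, Center, Beta): Row gets 1, best alternative 0.9; Column gets 4.1, best alternative 0.3; Matrix gets 4.2, best alternative 1.2. No profitable deviation — NE.
(Up, Right, Alpha): Matrix can switch to Beta (0 → 3.9). Not NE.
(Up, Right, Beta): Column can switch to Left (0.2 → 0.3). Not NE.
(Down, Left, Alpha): Row can switch to Up (3.2 → 5.5). Not NE.
(The remaining 5 profiles each have a profitable deviation by the same check.)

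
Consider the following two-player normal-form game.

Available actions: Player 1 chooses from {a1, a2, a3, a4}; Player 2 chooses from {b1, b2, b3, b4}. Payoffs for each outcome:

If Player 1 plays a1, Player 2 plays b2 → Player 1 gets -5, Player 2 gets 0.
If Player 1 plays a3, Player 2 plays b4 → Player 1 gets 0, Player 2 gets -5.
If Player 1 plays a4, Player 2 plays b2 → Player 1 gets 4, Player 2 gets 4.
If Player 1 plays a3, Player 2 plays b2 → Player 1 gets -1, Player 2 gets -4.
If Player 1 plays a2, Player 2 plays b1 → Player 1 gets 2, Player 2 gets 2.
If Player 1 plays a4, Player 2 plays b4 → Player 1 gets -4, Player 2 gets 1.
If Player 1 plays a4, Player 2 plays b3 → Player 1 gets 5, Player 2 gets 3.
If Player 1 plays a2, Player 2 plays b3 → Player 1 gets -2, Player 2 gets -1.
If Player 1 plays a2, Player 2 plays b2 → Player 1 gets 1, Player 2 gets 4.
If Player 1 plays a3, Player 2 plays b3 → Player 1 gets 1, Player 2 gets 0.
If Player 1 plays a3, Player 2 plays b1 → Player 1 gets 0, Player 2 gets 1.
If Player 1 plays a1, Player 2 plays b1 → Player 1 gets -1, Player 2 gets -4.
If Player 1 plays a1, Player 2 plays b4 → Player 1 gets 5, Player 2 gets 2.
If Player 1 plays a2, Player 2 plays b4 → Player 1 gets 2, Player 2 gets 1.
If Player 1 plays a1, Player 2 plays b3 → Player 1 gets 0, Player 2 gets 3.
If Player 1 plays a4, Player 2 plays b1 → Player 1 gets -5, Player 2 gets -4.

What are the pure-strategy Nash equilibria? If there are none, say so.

For each player, find the best response to each opponent profile; mutual best responses are the pure NE.
Player 1 against b1: payoffs -1, 2, 0, -5 → best response a2.
Player 1 against b2: payoffs -5, 1, -1, 4 → best response a4.
Player 1 against b3: payoffs 0, -2, 1, 5 → best response a4.
Player 1 against b4: payoffs 5, 2, 0, -4 → best response a1.
Player 2 against a1: payoffs -4, 0, 3, 2 → best response b3.
Player 2 against a2: payoffs 2, 4, -1, 1 → best response b2.
Player 2 against a3: payoffs 1, -4, 0, -5 → best response b1.
Player 2 against a4: payoffs -4, 4, 3, 1 → best response b2.
Mutual best responses: (a4, b2).

The unique pure-strategy Nash equilibrium is (a4, b2).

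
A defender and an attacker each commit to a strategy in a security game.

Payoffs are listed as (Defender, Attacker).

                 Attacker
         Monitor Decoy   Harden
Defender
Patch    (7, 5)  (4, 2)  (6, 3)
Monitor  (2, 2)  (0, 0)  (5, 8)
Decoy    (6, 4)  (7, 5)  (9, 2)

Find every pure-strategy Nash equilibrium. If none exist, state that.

The pure Nash equilibria are (Patch, Monitor), (Decoy, Decoy).

(Patch, Monitor): Defender gets 7, best alternative 6; Attacker gets 5, best alternative 3. No profitable deviation — NE.
(Patch, Decoy): Defender can switch to Decoy (4 → 7). Not NE.
(Patch, Harden): Defender can switch to Decoy (6 → 9). Not NE.
(Monitor, Monitor): Defender can switch to Patch (2 → 7). Not NE.
(Monitor, Decoy): Defender can switch to Patch (0 → 4). Not NE.
(Monitor, Harden): Defender can switch to Patch (5 → 6). Not NE.
(Decoy, Monitor): Defender can switch to Patch (6 → 7). Not NE.
(Decoy, Decoy): Defender gets 7, best alternative 4; Attacker gets 5, best alternative 4. No profitable deviation — NE.
(Decoy, Harden): Attacker can switch to Monitor (2 → 4). Not NE.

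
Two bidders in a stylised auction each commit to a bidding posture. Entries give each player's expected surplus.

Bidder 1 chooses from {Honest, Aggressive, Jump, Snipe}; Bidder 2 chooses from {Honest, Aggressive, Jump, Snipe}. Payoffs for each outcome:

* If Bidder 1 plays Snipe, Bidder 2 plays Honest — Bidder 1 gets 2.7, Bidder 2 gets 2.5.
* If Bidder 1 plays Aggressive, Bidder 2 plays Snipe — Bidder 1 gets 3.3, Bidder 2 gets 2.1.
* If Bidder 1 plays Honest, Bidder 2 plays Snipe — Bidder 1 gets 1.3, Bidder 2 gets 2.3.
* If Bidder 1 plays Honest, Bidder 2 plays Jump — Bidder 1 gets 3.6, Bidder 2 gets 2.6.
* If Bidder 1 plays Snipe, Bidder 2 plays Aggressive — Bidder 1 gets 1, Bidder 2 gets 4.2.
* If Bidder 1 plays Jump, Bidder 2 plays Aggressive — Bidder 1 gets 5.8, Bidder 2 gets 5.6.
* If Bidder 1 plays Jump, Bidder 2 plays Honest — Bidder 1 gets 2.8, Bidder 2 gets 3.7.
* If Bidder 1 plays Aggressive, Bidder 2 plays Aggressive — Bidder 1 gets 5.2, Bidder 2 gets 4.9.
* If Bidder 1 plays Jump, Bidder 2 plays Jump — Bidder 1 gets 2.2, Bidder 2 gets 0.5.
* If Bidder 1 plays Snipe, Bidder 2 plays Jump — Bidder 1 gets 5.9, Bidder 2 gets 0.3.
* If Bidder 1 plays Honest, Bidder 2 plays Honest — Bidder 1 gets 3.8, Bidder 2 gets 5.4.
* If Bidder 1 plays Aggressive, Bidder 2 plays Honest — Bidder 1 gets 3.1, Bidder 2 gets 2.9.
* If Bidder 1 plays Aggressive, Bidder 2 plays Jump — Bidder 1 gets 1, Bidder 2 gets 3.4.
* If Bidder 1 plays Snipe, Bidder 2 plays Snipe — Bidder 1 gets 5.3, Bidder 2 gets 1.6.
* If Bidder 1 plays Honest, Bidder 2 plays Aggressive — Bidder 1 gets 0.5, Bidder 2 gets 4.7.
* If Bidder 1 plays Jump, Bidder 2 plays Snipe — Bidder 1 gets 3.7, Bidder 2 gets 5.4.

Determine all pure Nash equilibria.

(Honest, Honest): Bidder 1 gets 3.8, best alternative 3.1; Bidder 2 gets 5.4, best alternative 4.7. No profitable deviation — NE.
(Honest, Aggressive): Bidder 1 can switch to Aggressive (0.5 → 5.2). Not NE.
(Honest, Jump): Bidder 1 can switch to Snipe (3.6 → 5.9). Not NE.
(Honest, Snipe): Bidder 1 can switch to Aggressive (1.3 → 3.3). Not NE.
(Aggressive, Honest): Bidder 1 can switch to Honest (3.1 → 3.8). Not NE.
(Aggressive, Aggressive): Bidder 1 can switch to Jump (5.2 → 5.8). Not NE.
(Aggressive, Jump): Bidder 1 can switch to Honest (1 → 3.6). Not NE.
(Aggressive, Snipe): Bidder 1 can switch to Jump (3.3 → 3.7). Not NE.
(Jump, Honest): Bidder 1 can switch to Honest (2.8 → 3.8). Not NE.
(Jump, Aggressive): Bidder 1 gets 5.8, best alternative 5.2; Bidder 2 gets 5.6, best alternative 5.4. No profitable deviation — NE.
(Jump, Jump): Bidder 1 can switch to Honest (2.2 → 3.6). Not NE.
(Jump, Snipe): Bidder 1 can switch to Snipe (3.7 → 5.3). Not NE.
(The remaining 4 profiles each have a profitable deviation by the same check.)

(Honest, Honest), (Jump, Aggressive)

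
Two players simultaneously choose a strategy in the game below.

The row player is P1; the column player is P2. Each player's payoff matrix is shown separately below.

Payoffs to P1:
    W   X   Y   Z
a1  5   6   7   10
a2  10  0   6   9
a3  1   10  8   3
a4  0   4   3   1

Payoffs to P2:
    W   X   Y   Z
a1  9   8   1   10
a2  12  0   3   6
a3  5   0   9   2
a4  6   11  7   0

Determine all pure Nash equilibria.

The pure Nash equilibria are (a1, Z), (a2, W), (a3, Y).

(a1, W): P1 can switch to a2 (5 → 10). Not NE.
(a1, X): P1 can switch to a3 (6 → 10). Not NE.
(a1, Y): P1 can switch to a3 (7 → 8). Not NE.
(a1, Z): P1 gets 10, best alternative 9; P2 gets 10, best alternative 9. No profitable deviation — NE.
(a2, W): P1 gets 10, best alternative 5; P2 gets 12, best alternative 6. No profitable deviation — NE.
(a2, X): P1 can switch to a1 (0 → 6). Not NE.
(a2, Y): P1 can switch to a1 (6 → 7). Not NE.
(a2, Z): P1 can switch to a1 (9 → 10). Not NE.
(a3, Y): P1 gets 8, best alternative 7; P2 gets 9, best alternative 5. No profitable deviation — NE.
(The remaining 7 profiles each have a profitable deviation by the same check.)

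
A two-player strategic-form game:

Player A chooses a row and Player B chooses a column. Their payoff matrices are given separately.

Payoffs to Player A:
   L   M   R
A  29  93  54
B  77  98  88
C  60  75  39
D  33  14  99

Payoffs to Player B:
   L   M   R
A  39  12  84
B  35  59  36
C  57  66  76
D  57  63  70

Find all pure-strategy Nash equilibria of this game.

Pure-strategy Nash equilibria: (B, M); (D, R)

(A, L): Player A can switch to B (29 → 77). Not NE.
(A, M): Player A can switch to B (93 → 98). Not NE.
(A, R): Player A can switch to B (54 → 88). Not NE.
(B, L): Player B can switch to M (35 → 59). Not NE.
(B, M): Player A gets 98, best alternative 93; Player B gets 59, best alternative 36. No profitable deviation — NE.
(B, R): Player A can switch to D (88 → 99). Not NE.
(C, L): Player A can switch to B (60 → 77). Not NE.
(C, M): Player A can switch to A (75 → 93). Not NE.
(C, R): Player A can switch to A (39 → 54). Not NE.
(D, R): Player A gets 99, best alternative 88; Player B gets 70, best alternative 63. No profitable deviation — NE.
(The remaining 2 profiles each have a profitable deviation by the same check.)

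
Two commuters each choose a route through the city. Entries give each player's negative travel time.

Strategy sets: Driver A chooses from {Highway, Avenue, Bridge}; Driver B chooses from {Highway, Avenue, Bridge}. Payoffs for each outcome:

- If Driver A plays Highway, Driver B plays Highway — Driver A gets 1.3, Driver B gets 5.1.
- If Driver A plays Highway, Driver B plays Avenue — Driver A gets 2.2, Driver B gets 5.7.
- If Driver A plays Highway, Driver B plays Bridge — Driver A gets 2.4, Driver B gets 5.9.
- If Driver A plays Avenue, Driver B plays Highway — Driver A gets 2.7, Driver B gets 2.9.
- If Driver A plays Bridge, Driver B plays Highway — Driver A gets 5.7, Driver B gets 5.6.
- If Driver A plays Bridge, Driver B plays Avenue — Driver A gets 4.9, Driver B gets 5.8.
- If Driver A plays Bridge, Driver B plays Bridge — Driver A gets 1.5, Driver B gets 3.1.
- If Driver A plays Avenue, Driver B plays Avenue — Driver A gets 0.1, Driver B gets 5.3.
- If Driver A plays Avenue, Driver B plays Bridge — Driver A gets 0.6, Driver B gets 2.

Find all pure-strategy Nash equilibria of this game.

The pure Nash equilibria are (Highway, Bridge) and (Bridge, Avenue).

Driver A against Highway: payoffs 1.3, 2.7, 5.7 → best response Bridge.
Driver A against Avenue: payoffs 2.2, 0.1, 4.9 → best response Bridge.
Driver A against Bridge: payoffs 2.4, 0.6, 1.5 → best response Highway.
Driver B against Highway: payoffs 5.1, 5.7, 5.9 → best response Bridge.
Driver B against Avenue: payoffs 2.9, 5.3, 2 → best response Avenue.
Driver B against Bridge: payoffs 5.6, 5.8, 3.1 → best response Avenue.
Mutual best responses: (Highway, Bridge); (Bridge, Avenue).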